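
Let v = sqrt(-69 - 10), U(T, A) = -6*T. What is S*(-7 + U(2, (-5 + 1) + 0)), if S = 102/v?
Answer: 1938*I*sqrt(79)/79 ≈ 218.04*I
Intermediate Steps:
v = I*sqrt(79) (v = sqrt(-79) = I*sqrt(79) ≈ 8.8882*I)
S = -102*I*sqrt(79)/79 (S = 102/((I*sqrt(79))) = 102*(-I*sqrt(79)/79) = -102*I*sqrt(79)/79 ≈ -11.476*I)
S*(-7 + U(2, (-5 + 1) + 0)) = (-102*I*sqrt(79)/79)*(-7 - 6*2) = (-102*I*sqrt(79)/79)*(-7 - 12) = -102*I*sqrt(79)/79*(-19) = 1938*I*sqrt(79)/79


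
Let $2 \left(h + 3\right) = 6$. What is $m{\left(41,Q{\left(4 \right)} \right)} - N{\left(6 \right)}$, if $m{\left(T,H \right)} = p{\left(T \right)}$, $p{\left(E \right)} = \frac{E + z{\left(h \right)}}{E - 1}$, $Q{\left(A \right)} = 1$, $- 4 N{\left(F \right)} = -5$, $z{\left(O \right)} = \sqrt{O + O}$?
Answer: $- \frac{9}{40} \approx -0.225$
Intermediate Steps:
$h = 0$ ($h = -3 + \frac{1}{2} \cdot 6 = -3 + 3 = 0$)
$z{\left(O \right)} = \sqrt{2} \sqrt{O}$ ($z{\left(O \right)} = \sqrt{2 O} = \sqrt{2} \sqrt{O}$)
$N{\left(F \right)} = \frac{5}{4}$ ($N{\left(F \right)} = \left(- \frac{1}{4}\right) \left(-5\right) = \frac{5}{4}$)
$p{\left(E \right)} = \frac{E}{-1 + E}$ ($p{\left(E \right)} = \frac{E + \sqrt{2} \sqrt{0}}{E - 1} = \frac{E + \sqrt{2} \cdot 0}{-1 + E} = \frac{E + 0}{-1 + E} = \frac{E}{-1 + E}$)
$m{\left(T,H \right)} = \frac{T}{-1 + T}$
$m{\left(41,Q{\left(4 \right)} \right)} - N{\left(6 \right)} = \frac{41}{-1 + 41} - \frac{5}{4} = \frac{41}{40} - \frac{5}{4} = - \frac{9}{40}$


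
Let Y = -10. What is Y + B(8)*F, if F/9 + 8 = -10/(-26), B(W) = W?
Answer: -7258/13 ≈ -558.31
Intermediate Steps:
F = -891/13 (F = -72 + 9*(-10/(-26)) = -72 + 9*(-10*(-1/26)) = -72 + 9*(5/13) = -72 + 45/13 = -891/13 ≈ -68.538)
Y + B(8)*F = -10 + 8*(-891/13) = -10 - 7128/13 = -7258/13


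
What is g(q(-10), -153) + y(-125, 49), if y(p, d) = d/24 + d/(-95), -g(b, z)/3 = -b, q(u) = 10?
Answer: 71879/2280 ≈ 31.526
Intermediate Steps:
g(b, z) = 3*b (g(b, z) = -(-3)*b = 3*b)
y(p, d) = 71*d/2280 (y(p, d) = d*(1/24) + d*(-1/95) = d/24 - d/95 = 71*d/2280)
g(q(-10), -153) + y(-125, 49) = 3*10 + (71/2280)*49 = 30 + 3479/2280 = 71879/2280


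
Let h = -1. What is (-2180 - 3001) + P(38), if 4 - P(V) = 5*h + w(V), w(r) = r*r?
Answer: -6616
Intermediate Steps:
w(r) = r²
P(V) = 9 - V² (P(V) = 4 - (5*(-1) + V²) = 4 - (-5 + V²) = 4 + (5 - V²) = 9 - V²)
(-2180 - 3001) + P(38) = (-2180 - 3001) + (9 - 1*38²) = -5181 + (9 - 1*1444) = -5181 + (9 - 1444) = -5181 - 1435 = -6616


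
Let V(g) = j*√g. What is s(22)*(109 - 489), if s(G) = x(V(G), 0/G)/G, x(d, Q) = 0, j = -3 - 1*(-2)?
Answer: 0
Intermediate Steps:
j = -1 (j = -3 + 2 = -1)
V(g) = -√g
s(G) = 0 (s(G) = 0/G = 0)
s(22)*(109 - 489) = 0*(109 - 489) = 0*(-380) = 0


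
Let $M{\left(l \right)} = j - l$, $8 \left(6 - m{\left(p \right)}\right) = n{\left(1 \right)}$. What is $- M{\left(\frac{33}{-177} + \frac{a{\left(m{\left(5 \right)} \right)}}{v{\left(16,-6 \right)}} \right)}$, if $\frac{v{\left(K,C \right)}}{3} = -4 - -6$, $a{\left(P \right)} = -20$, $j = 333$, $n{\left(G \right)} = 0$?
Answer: $- \frac{59564}{177} \approx -336.52$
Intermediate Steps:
$m{\left(p \right)} = 6$ ($m{\left(p \right)} = 6 - 0 = 6 + 0 = 6$)
$v{\left(K,C \right)} = 6$ ($v{\left(K,C \right)} = 3 \left(-4 - -6\right) = 3 \left(-4 + 6\right) = 3 \cdot 2 = 6$)
$M{\left(l \right)} = 333 - l$
$- M{\left(\frac{33}{-177} + \frac{a{\left(m{\left(5 \right)} \right)}}{v{\left(16,-6 \right)}} \right)} = - (333 - \left(\frac{33}{-177} - \frac{20}{6}\right)) = - (333 - \left(33 \left(- \frac{1}{177}\right) - \frac{10}{3}\right)) = - (333 - \left(- \frac{11}{59} - \frac{10}{3}\right)) = - (333 - - \frac{623}{177}) = - (333 + \frac{623}{177}) = \left(-1\right) \frac{59564}{177} = - \frac{59564}{177}$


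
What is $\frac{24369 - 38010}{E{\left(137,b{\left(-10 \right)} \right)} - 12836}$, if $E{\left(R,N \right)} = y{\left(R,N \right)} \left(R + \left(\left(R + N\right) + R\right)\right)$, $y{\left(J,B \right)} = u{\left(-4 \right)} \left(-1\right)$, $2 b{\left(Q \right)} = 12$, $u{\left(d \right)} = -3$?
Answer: $\frac{13641}{11585} \approx 1.1775$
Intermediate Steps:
$b{\left(Q \right)} = 6$ ($b{\left(Q \right)} = \frac{1}{2} \cdot 12 = 6$)
$y{\left(J,B \right)} = 3$ ($y{\left(J,B \right)} = \left(-3\right) \left(-1\right) = 3$)
$E{\left(R,N \right)} = 3 N + 9 R$ ($E{\left(R,N \right)} = 3 \left(R + \left(\left(R + N\right) + R\right)\right) = 3 \left(R + \left(\left(N + R\right) + R\right)\right) = 3 \left(R + \left(N + 2 R\right)\right) = 3 \left(N + 3 R\right) = 3 N + 9 R$)
$\frac{24369 - 38010}{E{\left(137,b{\left(-10 \right)} \right)} - 12836} = \frac{24369 - 38010}{\left(3 \cdot 6 + 9 \cdot 137\right) - 12836} = \frac{24369 - 38010}{\left(18 + 1233\right) - 12836} = \frac{24369 - 38010}{1251 - 12836} = - \frac{13641}{-11585} = \left(-13641\right) \left(- \frac{1}{11585}\right) = \frac{13641}{11585}$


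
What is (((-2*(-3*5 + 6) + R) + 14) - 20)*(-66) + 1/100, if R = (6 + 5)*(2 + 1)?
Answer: -296999/100 ≈ -2970.0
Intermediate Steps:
R = 33 (R = 11*3 = 33)
(((-2*(-3*5 + 6) + R) + 14) - 20)*(-66) + 1/100 = (((-2*(-3*5 + 6) + 33) + 14) - 20)*(-66) + 1/100 = (((-2*(-15 + 6) + 33) + 14) - 20)*(-66) + 1/100 = (((-2*(-9) + 33) + 14) - 20)*(-66) + 1/100 = (((18 + 33) + 14) - 20)*(-66) + 1/100 = ((51 + 14) - 20)*(-66) + 1/100 = (65 - 20)*(-66) + 1/100 = 45*(-66) + 1/100 = -2970 + 1/100 = -296999/100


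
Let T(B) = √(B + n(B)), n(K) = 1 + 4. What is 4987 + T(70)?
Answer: 4987 + 5*√3 ≈ 4995.7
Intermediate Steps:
n(K) = 5
T(B) = √(5 + B) (T(B) = √(B + 5) = √(5 + B))
4987 + T(70) = 4987 + √(5 + 70) = 4987 + √75 = 4987 + 5*√3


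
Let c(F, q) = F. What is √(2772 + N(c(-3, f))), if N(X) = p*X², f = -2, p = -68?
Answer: 12*√15 ≈ 46.476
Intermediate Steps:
N(X) = -68*X²
√(2772 + N(c(-3, f))) = √(2772 - 68*(-3)²) = √(2772 - 68*9) = √(2772 - 612) = √2160 = 12*√15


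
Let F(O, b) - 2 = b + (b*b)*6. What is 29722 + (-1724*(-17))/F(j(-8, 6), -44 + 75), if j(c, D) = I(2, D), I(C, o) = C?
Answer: 172387186/5799 ≈ 29727.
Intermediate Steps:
j(c, D) = 2
F(O, b) = 2 + b + 6*b**2 (F(O, b) = 2 + (b + (b*b)*6) = 2 + (b + b**2*6) = 2 + (b + 6*b**2) = 2 + b + 6*b**2)
29722 + (-1724*(-17))/F(j(-8, 6), -44 + 75) = 29722 + (-1724*(-17))/(2 + (-44 + 75) + 6*(-44 + 75)**2) = 29722 + 29308/(2 + 31 + 6*31**2) = 29722 + 29308/(2 + 31 + 6*961) = 29722 + 29308/(2 + 31 + 5766) = 29722 + 29308/5799 = 172387186/5799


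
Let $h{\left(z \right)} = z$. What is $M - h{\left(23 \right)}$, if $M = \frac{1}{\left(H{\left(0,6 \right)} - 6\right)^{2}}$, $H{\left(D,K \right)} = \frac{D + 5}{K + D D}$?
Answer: $- \frac{22067}{961} \approx -22.963$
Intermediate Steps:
$H{\left(D,K \right)} = \frac{5 + D}{K + D^{2}}$
$M = \frac{36}{961}$ ($M = \frac{1}{\left(\frac{5 + 0}{6 + 0^{2}} - 6\right)^{2}} = \frac{1}{\left(\frac{1}{6 + 0} \cdot 5 - 6\right)^{2}} = \frac{1}{\left(\frac{1}{6} \cdot 5 - 6\right)^{2}} = \frac{1}{\left(\frac{5}{6} - 6\right)^{2}} = \frac{1}{\left(- \frac{31}{6}\right)^{2}} = \frac{1}{\frac{961}{36}} = \frac{36}{961} \approx 0.037461$)
$M - h{\left(23 \right)} = \frac{36}{961} - 23 = - \frac{22067}{961}$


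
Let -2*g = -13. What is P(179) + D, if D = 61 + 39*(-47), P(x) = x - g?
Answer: -3199/2 ≈ -1599.5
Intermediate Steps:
g = 13/2 (g = -½*(-13) = 13/2 ≈ 6.5000)
P(x) = -13/2 + x (P(x) = x - 1*13/2 = x - 13/2 = -13/2 + x)
D = -1772 (D = 61 - 1833 = -1772)
P(179) + D = (-13/2 + 179) - 1772 = 345/2 - 1772 = -3199/2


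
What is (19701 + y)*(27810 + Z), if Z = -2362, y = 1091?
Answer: 529114816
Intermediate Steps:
(19701 + y)*(27810 + Z) = (19701 + 1091)*(27810 - 2362) = 20792*25448 = 529114816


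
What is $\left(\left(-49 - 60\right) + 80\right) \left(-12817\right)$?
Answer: $371693$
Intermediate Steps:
$\left(\left(-49 - 60\right) + 80\right) \left(-12817\right) = \left(-109 + 80\right) \left(-12817\right) = \left(-29\right) \left(-12817\right) = 371693$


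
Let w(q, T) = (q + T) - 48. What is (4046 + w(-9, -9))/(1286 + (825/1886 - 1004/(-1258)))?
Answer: 4721450120/1527039781 ≈ 3.0919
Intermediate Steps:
w(q, T) = -48 + T + q (w(q, T) = (T + q) - 48 = -48 + T + q)
(4046 + w(-9, -9))/(1286 + (825/1886 - 1004/(-1258))) = (4046 + (-48 - 9 - 9))/(1286 + (825/1886 - 1004/(-1258))) = (4046 - 66)/(1286 + (825*(1/1886) - 1004*(-1/1258))) = 3980/(1286 + (825/1886 + 502/629)) = 3980/(1286 + 1465697/1186294) = 3980/(1527039781/1186294) = 3980*(1186294/1527039781) = 4721450120/1527039781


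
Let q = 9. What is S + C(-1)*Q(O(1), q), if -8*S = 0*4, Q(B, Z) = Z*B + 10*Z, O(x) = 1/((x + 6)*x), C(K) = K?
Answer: -639/7 ≈ -91.286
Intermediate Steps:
O(x) = 1/(x*(6 + x)) (O(x) = 1/((6 + x)*x) = 1/(x*(6 + x)))
Q(B, Z) = 10*Z + B*Z (Q(B, Z) = B*Z + 10*Z = 10*Z + B*Z)
S = 0 (S = -0*4 = -⅛*0 = 0)
S + C(-1)*Q(O(1), q) = 0 - 9*(10 + 1/(1*(6 + 1))) = 0 - 9*(10 + 1/7) = 0 - 9*(10 + 1*(⅐)) = 0 - 9*(10 + ⅐) = 0 - 9*71/7 = 0 - 1*639/7 = 0 - 639/7 = -639/7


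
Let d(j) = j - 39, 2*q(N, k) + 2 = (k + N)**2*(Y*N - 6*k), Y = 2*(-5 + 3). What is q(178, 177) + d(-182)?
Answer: -111784397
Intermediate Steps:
Y = -4 (Y = 2*(-2) = -4)
q(N, k) = -1 + (N + k)**2*(-6*k - 4*N)/2 (q(N, k) = -1 + ((k + N)**2*(-4*N - 6*k))/2 = -1 + ((N + k)**2*(-6*k - 4*N))/2 = -1 + (N + k)**2*(-6*k - 4*N)/2)
d(j) = -39 + j
q(178, 177) + d(-182) = (-1 - 3*177*(178 + 177)**2 - 2*178*(178 + 177)**2) + (-39 - 182) = (-1 - 3*177*355**2 - 2*178*355**2) - 221 = (-1 - 3*177*126025 - 2*178*126025) - 221 = (-1 - 66919275 - 44864900) - 221 = -111784176 - 221 = -111784397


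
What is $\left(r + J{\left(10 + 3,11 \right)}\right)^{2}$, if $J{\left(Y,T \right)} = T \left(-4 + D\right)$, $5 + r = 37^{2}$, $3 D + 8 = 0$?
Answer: $\frac{14992384}{9} \approx 1.6658 \cdot 10^{6}$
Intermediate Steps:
$D = - \frac{8}{3}$ ($D = - \frac{8}{3} + \frac{1}{3} \cdot 0 = - \frac{8}{3} + 0 = - \frac{8}{3} \approx -2.6667$)
$r = 1364$ ($r = -5 + 37^{2} = -5 + 1369 = 1364$)
$J{\left(Y,T \right)} = - \frac{20 T}{3}$ ($J{\left(Y,T \right)} = T \left(-4 - \frac{8}{3}\right) = T \left(- \frac{20}{3}\right) = - \frac{20 T}{3}$)
$\left(r + J{\left(10 + 3,11 \right)}\right)^{2} = \left(1364 - \frac{220}{3}\right)^{2} = \left(\frac{3872}{3}\right)^{2} = \frac{14992384}{9}$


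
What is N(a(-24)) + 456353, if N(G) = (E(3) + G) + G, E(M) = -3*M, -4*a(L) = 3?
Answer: 912685/2 ≈ 4.5634e+5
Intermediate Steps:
a(L) = -¾ (a(L) = -¼*3 = -¾)
N(G) = -9 + 2*G (N(G) = (-3*3 + G) + G = (-9 + G) + G = -9 + 2*G)
N(a(-24)) + 456353 = (-9 + 2*(-¾)) + 456353 = (-9 - 3/2) + 456353 = -21/2 + 456353 = 912685/2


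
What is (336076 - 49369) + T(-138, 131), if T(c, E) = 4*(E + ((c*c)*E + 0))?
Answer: 10266287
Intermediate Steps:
T(c, E) = 4*E + 4*E*c**2 (T(c, E) = 4*(E + (c**2*E + 0)) = 4*(E + (E*c**2 + 0)) = 4*(E + E*c**2) = 4*E + 4*E*c**2)
(336076 - 49369) + T(-138, 131) = (336076 - 49369) + 4*131*(1 + (-138)**2) = 286707 + 4*131*(1 + 19044) = 286707 + 4*131*19045 = 286707 + 9979580 = 10266287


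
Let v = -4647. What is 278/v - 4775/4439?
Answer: -23423467/20628033 ≈ -1.1355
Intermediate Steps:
278/v - 4775/4439 = 278/(-4647) - 4775/4439 = 278*(-1/4647) - 4775*1/4439 = -278/4647 - 4775/4439 = -23423467/20628033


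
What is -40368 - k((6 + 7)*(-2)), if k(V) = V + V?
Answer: -40316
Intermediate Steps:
k(V) = 2*V
-40368 - k((6 + 7)*(-2)) = -40368 - 2*(6 + 7)*(-2) = -40368 - 2*13*(-2) = -40368 - 2*(-26) = -40368 - 1*(-52) = -40368 + 52 = -40316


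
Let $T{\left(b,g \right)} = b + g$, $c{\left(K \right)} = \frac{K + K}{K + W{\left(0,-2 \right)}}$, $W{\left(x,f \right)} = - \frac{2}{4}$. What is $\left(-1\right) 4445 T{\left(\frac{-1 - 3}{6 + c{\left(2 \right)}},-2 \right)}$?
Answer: $\frac{142240}{13} \approx 10942.0$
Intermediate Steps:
$W{\left(x,f \right)} = - \frac{1}{2}$ ($W{\left(x,f \right)} = \left(-2\right) \frac{1}{4} = - \frac{1}{2}$)
$c{\left(K \right)} = \frac{2 K}{- \frac{1}{2} + K}$ ($c{\left(K \right)} = \frac{K + K}{K - \frac{1}{2}} = \frac{2 K}{- \frac{1}{2} + K}$)
$\left(-1\right) 4445 T{\left(\frac{-1 - 3}{6 + c{\left(2 \right)}},-2 \right)} = \left(-1\right) 4445 \left(\frac{-1 - 3}{6 + 4 \cdot 2 \frac{1}{-1 + 2 \cdot 2}} - 2\right) = - 4445 \left(- \frac{4}{6 + 4 \cdot 2 \frac{1}{-1 + 4}} - 2\right) = - 4445 \left(- \frac{4}{6 + 4 \cdot 2 \cdot \frac{1}{3}} - 2\right) = - 4445 \left(- \frac{4}{6 + \frac{8}{3}} - 2\right) = - 4445 \left(- \frac{4}{\frac{26}{3}} - 2\right) = - 4445 \left(\left(-4\right) \frac{3}{26} - 2\right) = - 4445 \left(- \frac{6}{13} - 2\right) = \left(-4445\right) \left(- \frac{32}{13}\right) = \frac{142240}{13}$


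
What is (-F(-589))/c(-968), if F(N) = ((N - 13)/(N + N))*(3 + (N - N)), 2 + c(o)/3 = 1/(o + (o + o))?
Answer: 874104/3421501 ≈ 0.25547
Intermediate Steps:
c(o) = -6 + 1/o (c(o) = -6 + 3/(o + (o + o)) = -6 + 3/(o + 2*o) = -6 + 3/((3*o)) = -6 + 3*(1/(3*o)) = -6 + 1/o)
F(N) = 3*(-13 + N)/(2*N) (F(N) = ((-13 + N)/((2*N)))*(3 + 0) = ((-13 + N)*(1/(2*N)))*3 = ((-13 + N)/(2*N))*3 = 3*(-13 + N)/(2*N))
(-F(-589))/c(-968) = (-3*(-13 - 589)/(2*(-589)))/(-6 + 1/(-968)) = (-3*(-1)*(-602)/(2*589))/(-6 - 1/968) = (-1*903/589)/(-5809/968) = -903/589*(-968/5809) = 874104/3421501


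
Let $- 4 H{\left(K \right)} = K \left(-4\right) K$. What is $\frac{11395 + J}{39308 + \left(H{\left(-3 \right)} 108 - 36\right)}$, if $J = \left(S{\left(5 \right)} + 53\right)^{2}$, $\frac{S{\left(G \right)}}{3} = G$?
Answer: $\frac{16019}{40244} \approx 0.39805$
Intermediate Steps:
$H{\left(K \right)} = K^{2}$ ($H{\left(K \right)} = - \frac{K \left(-4\right) K}{4} = - \frac{- 4 K K}{4} = - \frac{\left(-4\right) K^{2}}{4} = K^{2}$)
$S{\left(G \right)} = 3 G$
$J = 4624$ ($J = \left(3 \cdot 5 + 53\right)^{2} = \left(15 + 53\right)^{2} = 68^{2} = 4624$)
$\frac{11395 + J}{39308 + \left(H{\left(-3 \right)} 108 - 36\right)} = \frac{11395 + 4624}{39308 + \left(\left(-3\right)^{2} \cdot 108 - 36\right)} = \frac{16019}{39308 + \left(9 \cdot 108 - 36\right)} = \frac{16019}{39308 + \left(972 - 36\right)} = \frac{16019}{39308 + 936} = \frac{16019}{40244}$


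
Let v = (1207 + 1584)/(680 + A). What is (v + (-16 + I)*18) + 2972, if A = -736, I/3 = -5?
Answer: 132393/56 ≈ 2364.2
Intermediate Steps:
I = -15 (I = 3*(-5) = -15)
v = -2791/56 (v = (1207 + 1584)/(680 - 736) = 2791/(-56) = 2791*(-1/56) = -2791/56 ≈ -49.839)
(v + (-16 + I)*18) + 2972 = (-2791/56 + (-16 - 15)*18) + 2972 = (-2791/56 - 31*18) + 2972 = (-2791/56 - 558) + 2972 = -34039/56 + 2972 = 132393/56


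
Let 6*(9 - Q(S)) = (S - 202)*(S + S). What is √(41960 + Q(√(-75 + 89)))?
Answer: √(377679 + 606*√14)/3 ≈ 205.47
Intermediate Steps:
Q(S) = 9 - S*(-202 + S)/3 (Q(S) = 9 - (S - 202)*(S + S)/6 = 9 - (-202 + S)*2*S/6 = 9 - S*(-202 + S)/3)
√(41960 + Q(√(-75 + 89))) = √(41960 + (9 - (√(-75 + 89))²/3 + 202*√(-75 + 89)/3)) = √(41960 + (9 - (√14)²/3 + 202*√14/3)) = √(41960 + (9 - ⅓*14 + 202*√14/3)) = √(41960 + (9 - 14/3 + 202*√14/3)) = √(41960 + (13/3 + 202*√14/3)) = √(125893/3 + 202*√14/3)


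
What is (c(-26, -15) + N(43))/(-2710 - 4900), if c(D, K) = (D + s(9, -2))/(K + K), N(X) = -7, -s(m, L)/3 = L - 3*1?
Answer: 199/228300 ≈ 0.00087166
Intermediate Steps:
s(m, L) = 9 - 3*L (s(m, L) = -3*(L - 3*1) = -3*(L - 3) = -3*(-3 + L) = 9 - 3*L)
c(D, K) = (15 + D)/(2*K) (c(D, K) = (D + (9 - 3*(-2)))/(K + K) = (D + (9 + 6))/((2*K)) = (D + 15)*(1/(2*K)) = (15 + D)*(1/(2*K)) = (15 + D)/(2*K))
(c(-26, -15) + N(43))/(-2710 - 4900) = ((1/2)*(15 - 26)/(-15) - 7)/(-2710 - 4900) = ((1/2)*(-1/15)*(-11) - 7)/(-7610) = (11/30 - 7)*(-1/7610) = -199/30*(-1/7610) = 199/228300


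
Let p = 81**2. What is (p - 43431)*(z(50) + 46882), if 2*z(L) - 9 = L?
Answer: -1729627005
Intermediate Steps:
p = 6561
z(L) = 9/2 + L/2
(p - 43431)*(z(50) + 46882) = (6561 - 43431)*((9/2 + (1/2)*50) + 46882) = -36870*((9/2 + 25) + 46882) = -36870*(59/2 + 46882) = -36870*93823/2 = -1729627005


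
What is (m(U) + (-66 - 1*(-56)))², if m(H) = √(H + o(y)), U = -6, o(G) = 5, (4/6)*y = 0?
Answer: (10 - I)² ≈ 99.0 - 20.0*I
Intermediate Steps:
y = 0 (y = (3/2)*0 = 0)
m(H) = √(5 + H) (m(H) = √(H + 5) = √(5 + H))
(m(U) + (-66 - 1*(-56)))² = (√(5 - 6) + (-66 - 1*(-56)))² = (√(-1) + (-66 + 56))² = (I - 10)² = (-10 + I)²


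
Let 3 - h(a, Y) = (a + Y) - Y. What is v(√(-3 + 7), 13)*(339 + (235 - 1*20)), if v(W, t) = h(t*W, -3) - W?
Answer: -13850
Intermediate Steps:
h(a, Y) = 3 - a (h(a, Y) = 3 - ((a + Y) - Y) = 3 - ((Y + a) - Y) = 3 - a)
v(W, t) = 3 - W - W*t (v(W, t) = (3 - t*W) - W = (3 - W*t) - W = 3 - W - W*t)
v(√(-3 + 7), 13)*(339 + (235 - 1*20)) = (3 - √(-3 + 7) - 1*√(-3 + 7)*13)*(339 + (235 - 1*20)) = (3 - √4 - 1*√4*13)*(339 + (235 - 20)) = (3 - 1*2 - 1*2*13)*(339 + 215) = (3 - 2 - 26)*554 = -25*554 = -13850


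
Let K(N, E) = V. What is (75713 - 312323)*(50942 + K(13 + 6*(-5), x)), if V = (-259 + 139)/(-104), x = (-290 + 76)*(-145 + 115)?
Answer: -156697575210/13 ≈ -1.2054e+10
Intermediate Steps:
x = 6420 (x = -214*(-30) = 6420)
V = 15/13 (V = -120*(-1/104) = 15/13 ≈ 1.1538)
K(N, E) = 15/13
(75713 - 312323)*(50942 + K(13 + 6*(-5), x)) = (75713 - 312323)*(50942 + 15/13) = -236610*662261/13 = -156697575210/13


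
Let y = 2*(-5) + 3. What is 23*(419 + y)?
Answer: 9476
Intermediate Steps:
y = -7 (y = -10 + 3 = -7)
23*(419 + y) = 23*(419 - 7) = 23*412 = 9476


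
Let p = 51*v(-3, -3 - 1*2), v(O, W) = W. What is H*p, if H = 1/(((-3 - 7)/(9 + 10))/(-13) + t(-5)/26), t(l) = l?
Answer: 8398/5 ≈ 1679.6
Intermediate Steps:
p = -255 (p = 51*(-3 - 1*2) = 51*(-3 - 2) = 51*(-5) = -255)
H = -494/75 (H = 1/(((-3 - 7)/(9 + 10))/(-13) - 5/26) = 1/(-10/19*(-1/13) - 5*1/26) = 1/(-10*1/19*(-1/13) - 5/26) = 1/(-10/19*(-1/13) - 5/26) = 1/(10/247 - 5/26) = 1/(-75/494) = -494/75 ≈ -6.5867)
H*p = -494/75*(-255) = 8398/5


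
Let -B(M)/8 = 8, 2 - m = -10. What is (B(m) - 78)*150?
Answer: -21300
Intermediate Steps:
m = 12 (m = 2 - 1*(-10) = 2 + 10 = 12)
B(M) = -64 (B(M) = -8*8 = -64)
(B(m) - 78)*150 = (-64 - 78)*150 = -142*150 = -21300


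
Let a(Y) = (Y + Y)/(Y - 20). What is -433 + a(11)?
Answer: -3919/9 ≈ -435.44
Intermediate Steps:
a(Y) = 2*Y/(-20 + Y) (a(Y) = (2*Y)/(-20 + Y) = 2*Y/(-20 + Y))
-433 + a(11) = -433 + 2*11/(-20 + 11) = -433 + 2*11/(-9) = -433 + 2*11*(-⅑) = -433 - 22/9 = -3919/9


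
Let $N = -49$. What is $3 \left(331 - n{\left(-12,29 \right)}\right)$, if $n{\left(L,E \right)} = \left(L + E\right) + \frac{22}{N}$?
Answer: $\frac{46224}{49} \approx 943.35$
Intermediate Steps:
$n{\left(L,E \right)} = - \frac{22}{49} + E + L$ ($n{\left(L,E \right)} = \left(L + E\right) + \frac{22}{-49} = \left(E + L\right) + 22 \left(- \frac{1}{49}\right) = \left(E + L\right) - \frac{22}{49} = - \frac{22}{49} + E + L$)
$3 \left(331 - n{\left(-12,29 \right)}\right) = 3 \left(331 - \left(- \frac{22}{49} + 29 - 12\right)\right) = 3 \left(331 - \frac{811}{49}\right) = 3 \cdot \frac{15408}{49} = \frac{46224}{49}$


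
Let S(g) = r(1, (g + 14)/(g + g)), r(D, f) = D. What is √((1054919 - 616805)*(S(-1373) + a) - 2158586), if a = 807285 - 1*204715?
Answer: 2*√65998158127 ≈ 5.1380e+5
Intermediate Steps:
S(g) = 1
a = 602570 (a = 807285 - 204715 = 602570)
√((1054919 - 616805)*(S(-1373) + a) - 2158586) = √((1054919 - 616805)*(1 + 602570) - 2158586) = √(438114*602571 - 2158586) = √(263994791094 - 2158586) = √263992632508 = 2*√65998158127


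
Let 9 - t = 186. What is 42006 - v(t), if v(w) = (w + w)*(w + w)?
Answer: -83310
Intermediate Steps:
t = -177 (t = 9 - 1*186 = 9 - 186 = -177)
v(w) = 4*w² (v(w) = (2*w)*(2*w) = 4*w²)
42006 - v(t) = 42006 - 4*(-177)² = 42006 - 4*31329 = 42006 - 1*125316 = 42006 - 125316 = -83310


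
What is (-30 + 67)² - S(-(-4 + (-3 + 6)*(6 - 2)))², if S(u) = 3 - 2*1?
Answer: 1368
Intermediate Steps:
S(u) = 1 (S(u) = 3 - 2 = 1)
(-30 + 67)² - S(-(-4 + (-3 + 6)*(6 - 2)))² = (-30 + 67)² - 1*1² = 37² - 1*1 = 1369 - 1 = 1368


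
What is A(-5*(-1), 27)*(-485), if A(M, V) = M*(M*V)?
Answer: -327375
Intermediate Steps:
A(M, V) = V*M²
A(-5*(-1), 27)*(-485) = (27*(-5*(-1))²)*(-485) = (27*5²)*(-485) = (27*25)*(-485) = 675*(-485) = -327375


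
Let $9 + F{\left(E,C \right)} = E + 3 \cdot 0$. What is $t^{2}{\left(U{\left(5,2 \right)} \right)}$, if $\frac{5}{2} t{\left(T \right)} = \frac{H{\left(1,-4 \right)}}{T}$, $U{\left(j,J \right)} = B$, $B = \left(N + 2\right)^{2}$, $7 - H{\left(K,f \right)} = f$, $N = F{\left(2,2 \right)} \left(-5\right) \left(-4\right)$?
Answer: $\frac{121}{2266712100} \approx 5.3381 \cdot 10^{-8}$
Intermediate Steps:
$F{\left(E,C \right)} = -9 + E$ ($F{\left(E,C \right)} = -9 + \left(E + 3 \cdot 0\right) = -9 + \left(E + 0\right) = -9 + E$)
$N = -140$ ($N = \left(-9 + 2\right) \left(-5\right) \left(-4\right) = \left(-7\right) \left(-5\right) \left(-4\right) = 35 \left(-4\right) = -140$)
$H{\left(K,f \right)} = 7 - f$
$B = 19044$ ($B = \left(-140 + 2\right)^{2} = \left(-138\right)^{2} = 19044$)
$U{\left(j,J \right)} = 19044$
$t{\left(T \right)} = \frac{22}{5 T}$ ($t{\left(T \right)} = \frac{2 \frac{7 - -4}{T}}{5} = \frac{2 \frac{7 + 4}{T}}{5} = \frac{2 \frac{11}{T}}{5} = \frac{22}{5 T}$)
$t^{2}{\left(U{\left(5,2 \right)} \right)} = \left(\frac{22}{5 \cdot 19044}\right)^{2} = \left(\frac{22}{5} \cdot \frac{1}{19044}\right)^{2} = \left(\frac{11}{47610}\right)^{2} = \frac{121}{2266712100}$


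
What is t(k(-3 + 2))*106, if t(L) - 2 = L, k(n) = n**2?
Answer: 318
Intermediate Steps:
t(L) = 2 + L
t(k(-3 + 2))*106 = (2 + (-3 + 2)**2)*106 = (2 + (-1)**2)*106 = (2 + 1)*106 = 3*106 = 318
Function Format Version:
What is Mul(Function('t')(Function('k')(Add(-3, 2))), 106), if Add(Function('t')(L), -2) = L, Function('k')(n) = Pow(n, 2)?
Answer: 318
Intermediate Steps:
Function('t')(L) = Add(2, L)
Mul(Function('t')(Function('k')(Add(-3, 2))), 106) = Mul(Add(2, Pow(Add(-3, 2), 2)), 106) = Mul(Add(2, Pow(-1, 2)), 106) = Mul(Add(2, 1), 106) = Mul(3, 106) = 318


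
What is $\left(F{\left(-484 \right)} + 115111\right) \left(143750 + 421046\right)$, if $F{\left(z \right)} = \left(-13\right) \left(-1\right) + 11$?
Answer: $65027787460$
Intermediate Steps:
$F{\left(z \right)} = 24$ ($F{\left(z \right)} = 13 + 11 = 24$)
$\left(F{\left(-484 \right)} + 115111\right) \left(143750 + 421046\right) = \left(24 + 115111\right) \left(143750 + 421046\right) = 115135 \cdot 564796 = 65027787460$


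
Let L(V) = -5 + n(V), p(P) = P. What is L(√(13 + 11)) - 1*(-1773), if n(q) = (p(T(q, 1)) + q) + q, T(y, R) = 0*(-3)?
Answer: 1768 + 4*√6 ≈ 1777.8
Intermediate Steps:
T(y, R) = 0
n(q) = 2*q (n(q) = (0 + q) + q = q + q = 2*q)
L(V) = -5 + 2*V
L(√(13 + 11)) - 1*(-1773) = (-5 + 2*√(13 + 11)) - 1*(-1773) = (-5 + 2*√24) + 1773 = (-5 + 2*(2*√6)) + 1773 = (-5 + 4*√6) + 1773 = 1768 + 4*√6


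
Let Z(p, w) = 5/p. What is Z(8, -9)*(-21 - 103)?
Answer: -155/2 ≈ -77.500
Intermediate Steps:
Z(8, -9)*(-21 - 103) = (5/8)*(-21 - 103) = (5*(⅛))*(-124) = (5/8)*(-124) = -155/2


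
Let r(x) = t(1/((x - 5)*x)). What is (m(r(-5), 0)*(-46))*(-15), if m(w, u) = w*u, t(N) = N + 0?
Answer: 0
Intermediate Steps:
t(N) = N
r(x) = 1/(x*(-5 + x)) (r(x) = 1/((x - 5)*x) = 1/((-5 + x)*x) = 1/(x*(-5 + x)))
m(w, u) = u*w
(m(r(-5), 0)*(-46))*(-15) = ((0*(1/((-5)*(-5 - 5))))*(-46))*(-15) = ((0*(-1/5/(-10)))*(-46))*(-15) = ((0*(-1/5*(-1/10)))*(-46))*(-15) = ((0*(1/50))*(-46))*(-15) = (0*(-46))*(-15) = 0*(-15) = 0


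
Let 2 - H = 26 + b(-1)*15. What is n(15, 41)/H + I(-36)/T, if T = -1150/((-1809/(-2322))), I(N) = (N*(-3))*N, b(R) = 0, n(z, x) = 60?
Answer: 6623/49450 ≈ 0.13393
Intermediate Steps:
I(N) = -3*N**2 (I(N) = (-3*N)*N = -3*N**2)
H = -24 (H = 2 - (26 + 0*15) = 2 - (26 + 0) = 2 - 1*26 = 2 - 26 = -24)
T = -98900/67 (T = -1150/((-1809*(-1/2322))) = -1150/67/86 = -1150*86/67 = -98900/67 ≈ -1476.1)
n(15, 41)/H + I(-36)/T = 60/(-24) + (-3*(-36)**2)/(-98900/67) = 60*(-1/24) - 3*1296*(-67/98900) = -5/2 - 3888*(-67/98900) = -5/2 + 65124/24725 = 6623/49450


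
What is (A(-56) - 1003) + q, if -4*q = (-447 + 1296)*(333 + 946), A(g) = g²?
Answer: -1077339/4 ≈ -2.6934e+5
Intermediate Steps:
q = -1085871/4 (q = -(-447 + 1296)*(333 + 946)/4 = -849*1279/4 = -¼*1085871 = -1085871/4 ≈ -2.7147e+5)
(A(-56) - 1003) + q = ((-56)² - 1003) - 1085871/4 = (3136 - 1003) - 1085871/4 = 2133 - 1085871/4 = -1077339/4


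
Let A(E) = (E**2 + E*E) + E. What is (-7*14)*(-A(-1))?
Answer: 98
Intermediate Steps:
A(E) = E + 2*E**2 (A(E) = (E**2 + E**2) + E = 2*E**2 + E = E + 2*E**2)
(-7*14)*(-A(-1)) = (-7*14)*(-(-1)*(1 + 2*(-1))) = -(-98)*(-(1 - 2)) = -(-98)*(-1*(-1)) = -(-98) = -98*(-1) = 98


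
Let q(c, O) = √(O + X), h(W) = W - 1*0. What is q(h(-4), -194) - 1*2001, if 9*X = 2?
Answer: -2001 + 4*I*√109/3 ≈ -2001.0 + 13.92*I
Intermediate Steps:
h(W) = W (h(W) = W + 0 = W)
X = 2/9 (X = (⅑)*2 = 2/9 ≈ 0.22222)
q(c, O) = √(2/9 + O) (q(c, O) = √(O + 2/9) = √(2/9 + O))
q(h(-4), -194) - 1*2001 = √(2 + 9*(-194))/3 - 1*2001 = √(2 - 1746)/3 - 2001 = √(-1744)/3 - 2001 = (4*I*√109)/3 - 2001 = 4*I*√109/3 - 2001 = -2001 + 4*I*√109/3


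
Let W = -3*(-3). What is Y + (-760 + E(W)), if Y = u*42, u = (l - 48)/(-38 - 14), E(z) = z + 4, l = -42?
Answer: -8766/13 ≈ -674.31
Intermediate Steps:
W = 9
E(z) = 4 + z
u = 45/26 (u = (-42 - 48)/(-38 - 14) = -90/(-52) = -90*(-1/52) = 45/26 ≈ 1.7308)
Y = 945/13 (Y = (45/26)*42 = 945/13 ≈ 72.692)
Y + (-760 + E(W)) = 945/13 + (-760 + (4 + 9)) = 945/13 + (-760 + 13) = 945/13 - 747 = -8766/13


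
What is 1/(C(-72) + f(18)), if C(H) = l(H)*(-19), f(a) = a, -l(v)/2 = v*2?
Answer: -1/5454 ≈ -0.00018335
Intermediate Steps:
l(v) = -4*v (l(v) = -2*v*2 = -4*v)
C(H) = 76*H (C(H) = -4*H*(-19) = 76*H)
1/(C(-72) + f(18)) = 1/(76*(-72) + 18) = 1/(-5472 + 18) = 1/(-5454) = -1/5454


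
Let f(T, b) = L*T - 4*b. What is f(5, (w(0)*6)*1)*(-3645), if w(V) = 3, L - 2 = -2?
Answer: 262440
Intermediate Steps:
L = 0 (L = 2 - 2 = 0)
f(T, b) = -4*b (f(T, b) = 0*T - 4*b = 0 - 4*b = -4*b)
f(5, (w(0)*6)*1)*(-3645) = -4*3*6*(-3645) = -72*(-3645) = 262440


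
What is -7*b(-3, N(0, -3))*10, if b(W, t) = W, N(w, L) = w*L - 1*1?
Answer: 210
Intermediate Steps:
N(w, L) = -1 + L*w (N(w, L) = L*w - 1 = -1 + L*w)
-7*b(-3, N(0, -3))*10 = -7*(-3)*10 = 21*10 = 210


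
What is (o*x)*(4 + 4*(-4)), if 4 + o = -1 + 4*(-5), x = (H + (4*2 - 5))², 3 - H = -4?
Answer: 30000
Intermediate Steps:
H = 7 (H = 3 - 1*(-4) = 3 + 4 = 7)
x = 100 (x = (7 + (4*2 - 5))² = (7 + (8 - 5))² = (7 + 3)² = 10² = 100)
o = -25 (o = -4 + (-1 + 4*(-5)) = -4 + (-1 - 20) = -4 - 21 = -25)
(o*x)*(4 + 4*(-4)) = (-25*100)*(4 + 4*(-4)) = -2500*(4 - 16) = -2500*(-12) = 30000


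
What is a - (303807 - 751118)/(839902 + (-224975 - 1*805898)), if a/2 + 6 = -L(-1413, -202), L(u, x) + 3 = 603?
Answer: -231904163/190971 ≈ -1214.3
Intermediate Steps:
L(u, x) = 600 (L(u, x) = -3 + 603 = 600)
a = -1212 (a = -12 + 2*(-1*600) = -12 + 2*(-600) = -12 - 1200 = -1212)
a - (303807 - 751118)/(839902 + (-224975 - 1*805898)) = -1212 - (303807 - 751118)/(839902 + (-224975 - 1*805898)) = -1212 - (-447311)/(839902 + (-224975 - 805898)) = -1212 - (-447311)/(839902 - 1030873) = -1212 - (-447311)/(-190971) = -1212 - (-447311)*(-1)/190971 = -1212 - 1*447311/190971 = -1212 - 447311/190971 = -231904163/190971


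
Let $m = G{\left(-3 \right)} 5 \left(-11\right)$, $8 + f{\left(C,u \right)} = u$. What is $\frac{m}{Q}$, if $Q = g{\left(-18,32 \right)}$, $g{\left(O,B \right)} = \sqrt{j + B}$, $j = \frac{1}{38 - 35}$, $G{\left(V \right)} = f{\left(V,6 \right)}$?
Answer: $\frac{110 \sqrt{291}}{97} \approx 19.345$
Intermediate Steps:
$f{\left(C,u \right)} = -8 + u$
$G{\left(V \right)} = -2$ ($G{\left(V \right)} = -8 + 6 = -2$)
$j = \frac{1}{3} \approx 0.33333$
$g{\left(O,B \right)} = \sqrt{\frac{1}{3} + B}$
$m = 110$ ($m = \left(-2\right) 5 \left(-11\right) = \left(-10\right) \left(-11\right) = 110$)
$Q = \frac{\sqrt{291}}{3}$ ($Q = \frac{\sqrt{3 + 9 \cdot 32}}{3} = \frac{\sqrt{3 + 288}}{3} = \frac{\sqrt{291}}{3} \approx 5.6862$)
$\frac{m}{Q} = \frac{110}{\frac{1}{3} \sqrt{291}} = 110 \frac{\sqrt{291}}{97} = \frac{110 \sqrt{291}}{97}$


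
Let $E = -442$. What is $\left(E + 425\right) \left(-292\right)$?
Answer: $4964$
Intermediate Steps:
$\left(E + 425\right) \left(-292\right) = \left(-442 + 425\right) \left(-292\right) = \left(-17\right) \left(-292\right) = 4964$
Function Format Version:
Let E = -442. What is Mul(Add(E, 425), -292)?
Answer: 4964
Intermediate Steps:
Mul(Add(E, 425), -292) = Mul(Add(-442, 425), -292) = Mul(-17, -292) = 4964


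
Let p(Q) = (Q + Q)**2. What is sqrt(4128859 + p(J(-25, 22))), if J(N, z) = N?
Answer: sqrt(4131359) ≈ 2032.6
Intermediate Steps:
p(Q) = 4*Q**2 (p(Q) = (2*Q)**2 = 4*Q**2)
sqrt(4128859 + p(J(-25, 22))) = sqrt(4128859 + 4*(-25)**2) = sqrt(4128859 + 4*625) = sqrt(4128859 + 2500) = sqrt(4131359)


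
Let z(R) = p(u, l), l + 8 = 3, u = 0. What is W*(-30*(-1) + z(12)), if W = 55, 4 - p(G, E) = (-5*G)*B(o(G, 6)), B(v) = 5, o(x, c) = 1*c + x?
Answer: 1870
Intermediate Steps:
o(x, c) = c + x
l = -5 (l = -8 + 3 = -5)
p(G, E) = 4 + 25*G (p(G, E) = 4 - (-5*G)*5 = 4 - (-25)*G = 4 + 25*G)
z(R) = 4 (z(R) = 4 + 25*0 = 4 + 0 = 4)
W*(-30*(-1) + z(12)) = 55*(-30*(-1) + 4) = 55*(30 + 4) = 55*34 = 1870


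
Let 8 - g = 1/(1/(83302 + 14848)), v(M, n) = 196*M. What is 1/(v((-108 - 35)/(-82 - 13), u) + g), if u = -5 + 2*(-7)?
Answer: -95/9295462 ≈ -1.0220e-5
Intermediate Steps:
u = -19 (u = -5 - 14 = -19)
g = -98142 (g = 8 - 1/(1/(83302 + 14848)) = 8 - 1/(1/98150) = 8 - 1/1/98150 = 8 - 1*98150 = 8 - 98150 = -98142)
1/(v((-108 - 35)/(-82 - 13), u) + g) = 1/(196*((-108 - 35)/(-82 - 13)) - 98142) = 1/(196*(-143/(-95)) - 98142) = 1/(196*(-143*(-1/95)) - 98142) = 1/(196*(143/95) - 98142) = 1/(28028/95 - 98142) = 1/(-9295462/95) = -95/9295462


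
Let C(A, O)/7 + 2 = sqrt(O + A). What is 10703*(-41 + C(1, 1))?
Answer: -588665 + 74921*sqrt(2) ≈ -4.8271e+5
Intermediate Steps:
C(A, O) = -14 + 7*sqrt(A + O) (C(A, O) = -14 + 7*sqrt(O + A) = -14 + 7*sqrt(A + O))
10703*(-41 + C(1, 1)) = 10703*(-41 + (-14 + 7*sqrt(1 + 1))) = 10703*(-41 + (-14 + 7*sqrt(2))) = 10703*(-55 + 7*sqrt(2)) = -588665 + 74921*sqrt(2)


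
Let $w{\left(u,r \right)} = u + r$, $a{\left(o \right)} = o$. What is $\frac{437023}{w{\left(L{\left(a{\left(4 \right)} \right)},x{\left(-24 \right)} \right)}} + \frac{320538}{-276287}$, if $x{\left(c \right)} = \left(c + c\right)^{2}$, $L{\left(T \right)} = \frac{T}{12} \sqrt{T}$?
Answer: $\frac{360015121071}{1910248318} \approx 188.47$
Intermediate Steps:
$L{\left(T \right)} = \frac{T^{\frac{3}{2}}}{12}$ ($L{\left(T \right)} = T \frac{1}{12} \sqrt{T} = \frac{T}{12} \sqrt{T} = \frac{T^{\frac{3}{2}}}{12}$)
$x{\left(c \right)} = 4 c^{2}$ ($x{\left(c \right)} = \left(2 c\right)^{2} = 4 c^{2}$)
$w{\left(u,r \right)} = r + u$
$\frac{437023}{w{\left(L{\left(a{\left(4 \right)} \right)},x{\left(-24 \right)} \right)}} + \frac{320538}{-276287} = \frac{437023}{4 \left(-24\right)^{2} + \frac{4^{\frac{3}{2}}}{12}} + \frac{320538}{-276287} = \frac{437023}{4 \cdot 576 + \frac{1}{12} \cdot 8} + 320538 \left(- \frac{1}{276287}\right) = \frac{437023}{2304 + \frac{2}{3}} - \frac{320538}{276287} = \frac{437023}{\frac{6914}{3}} - \frac{320538}{276287} = 437023 \cdot \frac{3}{6914} - \frac{320538}{276287} = \frac{1311069}{6914} - \frac{320538}{276287} = \frac{360015121071}{1910248318}$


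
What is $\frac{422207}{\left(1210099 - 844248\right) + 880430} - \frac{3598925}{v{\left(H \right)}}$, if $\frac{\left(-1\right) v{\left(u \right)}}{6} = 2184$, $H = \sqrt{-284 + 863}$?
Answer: $\frac{1496934816151}{5443755408} \approx 274.98$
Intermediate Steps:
$H = \sqrt{579} \approx 24.062$
$v{\left(u \right)} = -13104$ ($v{\left(u \right)} = \left(-6\right) 2184 = -13104$)
$\frac{422207}{\left(1210099 - 844248\right) + 880430} - \frac{3598925}{v{\left(H \right)}} = \frac{422207}{\left(1210099 - 844248\right) + 880430} - \frac{3598925}{-13104} = \frac{422207}{365851 + 880430} - - \frac{3598925}{13104} = \frac{422207}{1246281} + \frac{3598925}{13104} = \frac{1496934816151}{5443755408}$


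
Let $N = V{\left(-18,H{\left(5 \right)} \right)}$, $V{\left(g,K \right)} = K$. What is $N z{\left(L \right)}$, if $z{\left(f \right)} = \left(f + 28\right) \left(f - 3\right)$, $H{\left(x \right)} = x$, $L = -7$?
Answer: $-1050$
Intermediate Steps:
$z{\left(f \right)} = \left(-3 + f\right) \left(28 + f\right)$ ($z{\left(f \right)} = \left(28 + f\right) \left(-3 + f\right) = \left(-3 + f\right) \left(28 + f\right)$)
$N = 5$
$N z{\left(L \right)} = 5 \left(-84 + \left(-7\right)^{2} + 25 \left(-7\right)\right) = 5 \left(-84 + 49 - 175\right) = 5 \left(-210\right) = -1050$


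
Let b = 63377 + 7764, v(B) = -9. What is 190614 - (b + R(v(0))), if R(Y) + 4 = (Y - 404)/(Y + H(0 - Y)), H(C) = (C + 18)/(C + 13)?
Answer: 20421481/171 ≈ 1.1942e+5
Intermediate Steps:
H(C) = (18 + C)/(13 + C)
R(Y) = -4 + (-404 + Y)/(Y + (18 - Y)/(13 - Y)) (R(Y) = -4 + (Y - 404)/(Y + (18 + (0 - Y))/(13 + (0 - Y))) = -4 + (-404 + Y)/(Y + (18 - Y)/(13 - Y)))
b = 71141
190614 - (b + R(v(0))) = 190614 - (71141 + (5324 - 369*(-9) - 3*(-9)²)/(-18 + (-9)² - 12*(-9))) = 190614 - (71141 + (5324 + 3321 - 3*81)/(-18 + 81 + 108)) = 190614 - (71141 + (5324 + 3321 - 243)/171) = 190614 - (71141 + (1/171)*8402) = 190614 - (71141 + 8402/171) = 190614 - 1*12173513/171 = 190614 - 12173513/171 = 20421481/171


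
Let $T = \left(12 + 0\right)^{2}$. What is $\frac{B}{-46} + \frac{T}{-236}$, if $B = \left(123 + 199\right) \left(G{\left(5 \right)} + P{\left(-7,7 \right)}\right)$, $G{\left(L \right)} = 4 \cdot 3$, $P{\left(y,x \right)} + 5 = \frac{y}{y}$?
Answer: $- \frac{3340}{59} \approx -56.61$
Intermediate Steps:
$P{\left(y,x \right)} = -4$ ($P{\left(y,x \right)} = -5 + \frac{y}{y} = -5 + 1 = -4$)
$G{\left(L \right)} = 12$
$B = 2576$ ($B = \left(123 + 199\right) \left(12 - 4\right) = 322 \cdot 8 = 2576$)
$T = 144$ ($T = 12^{2} = 144$)
$\frac{B}{-46} + \frac{T}{-236} = \frac{2576}{-46} + \frac{144}{-236} = 2576 \left(- \frac{1}{46}\right) + 144 \left(- \frac{1}{236}\right) = -56 - \frac{36}{59} = - \frac{3340}{59}$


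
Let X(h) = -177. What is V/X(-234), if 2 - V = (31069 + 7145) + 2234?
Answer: 13482/59 ≈ 228.51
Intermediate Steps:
V = -40446 (V = 2 - ((31069 + 7145) + 2234) = 2 - (38214 + 2234) = 2 - 1*40448 = 2 - 40448 = -40446)
V/X(-234) = -40446/(-177) = -40446*(-1/177) = 13482/59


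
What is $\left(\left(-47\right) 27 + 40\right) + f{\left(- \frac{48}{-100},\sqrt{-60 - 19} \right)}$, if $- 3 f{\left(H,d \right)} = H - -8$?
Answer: $- \frac{92387}{75} \approx -1231.8$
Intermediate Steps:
$f{\left(H,d \right)} = - \frac{8}{3} - \frac{H}{3}$ ($f{\left(H,d \right)} = - \frac{H - -8}{3} = - \frac{H + 8}{3} = - \frac{8 + H}{3} = - \frac{8}{3} - \frac{H}{3}$)
$\left(\left(-47\right) 27 + 40\right) + f{\left(- \frac{48}{-100},\sqrt{-60 - 19} \right)} = \left(\left(-47\right) 27 + 40\right) - \left(\frac{8}{3} + \frac{\left(-48\right) \frac{1}{-100}}{3}\right) = \left(-1269 + 40\right) - \left(\frac{8}{3} + \frac{\left(-48\right) \left(- \frac{1}{100}\right)}{3}\right) = -1229 - \frac{212}{75} = - \frac{92387}{75}$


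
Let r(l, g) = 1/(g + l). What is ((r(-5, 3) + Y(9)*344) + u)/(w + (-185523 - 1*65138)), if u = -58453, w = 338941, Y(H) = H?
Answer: -22143/35312 ≈ -0.62707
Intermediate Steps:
((r(-5, 3) + Y(9)*344) + u)/(w + (-185523 - 1*65138)) = ((1/(3 - 5) + 9*344) - 58453)/(338941 + (-185523 - 1*65138)) = ((1/(-2) + 3096) - 58453)/(338941 + (-185523 - 65138)) = ((-1/2 + 3096) - 58453)/(338941 - 250661) = (6191/2 - 58453)/88280 = -110715/2*1/88280 = -22143/35312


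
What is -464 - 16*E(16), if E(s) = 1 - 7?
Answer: -368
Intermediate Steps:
E(s) = -6
-464 - 16*E(16) = -464 - 16*(-6) = -464 + 96 = -368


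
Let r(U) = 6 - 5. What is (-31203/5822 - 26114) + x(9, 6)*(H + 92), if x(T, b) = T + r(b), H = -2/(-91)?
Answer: -13350554621/529802 ≈ -25199.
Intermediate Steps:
r(U) = 1
H = 2/91 (H = -2*(-1/91) = 2/91 ≈ 0.021978)
x(T, b) = 1 + T (x(T, b) = T + 1 = 1 + T)
(-31203/5822 - 26114) + x(9, 6)*(H + 92) = (-31203/5822 - 26114) + (1 + 9)*(2/91 + 92) = (-31203*1/5822 - 26114) + 10*(8374/91) = (-31203/5822 - 26114) + 83740/91 = -152066911/5822 + 83740/91 = -13350554621/529802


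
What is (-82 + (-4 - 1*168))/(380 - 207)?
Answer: -254/173 ≈ -1.4682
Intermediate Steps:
(-82 + (-4 - 1*168))/(380 - 207) = (-82 + (-4 - 168))/173 = (-82 - 172)*(1/173) = -254*1/173 = -254/173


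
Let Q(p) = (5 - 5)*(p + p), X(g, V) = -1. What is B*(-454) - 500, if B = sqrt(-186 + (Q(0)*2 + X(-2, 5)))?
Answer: -500 - 454*I*sqrt(187) ≈ -500.0 - 6208.4*I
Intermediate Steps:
Q(p) = 0 (Q(p) = 0*(2*p) = 0)
B = I*sqrt(187) (B = sqrt(-186 + (0*2 - 1)) = sqrt(-186 + (0 - 1)) = sqrt(-186 - 1) = sqrt(-187) = I*sqrt(187) ≈ 13.675*I)
B*(-454) - 500 = (I*sqrt(187))*(-454) - 500 = -454*I*sqrt(187) - 500 = -500 - 454*I*sqrt(187)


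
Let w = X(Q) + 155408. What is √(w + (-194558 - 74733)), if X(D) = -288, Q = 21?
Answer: I*√114171 ≈ 337.89*I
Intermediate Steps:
w = 155120 (w = -288 + 155408 = 155120)
√(w + (-194558 - 74733)) = √(155120 + (-194558 - 74733)) = √(155120 - 269291) = √(-114171) = I*√114171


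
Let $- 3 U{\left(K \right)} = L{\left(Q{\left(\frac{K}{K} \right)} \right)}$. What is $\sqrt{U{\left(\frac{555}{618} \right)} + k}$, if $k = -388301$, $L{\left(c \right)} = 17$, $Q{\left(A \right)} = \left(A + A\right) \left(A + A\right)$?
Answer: $\frac{2 i \sqrt{873690}}{3} \approx 623.14 i$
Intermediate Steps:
$Q{\left(A \right)} = 4 A^{2}$ ($Q{\left(A \right)} = 2 A 2 A = 4 A^{2}$)
$U{\left(K \right)} = - \frac{17}{3}$ ($U{\left(K \right)} = \left(- \frac{1}{3}\right) 17 = - \frac{17}{3}$)
$\sqrt{U{\left(\frac{555}{618} \right)} + k} = \sqrt{- \frac{17}{3} - 388301} = \sqrt{- \frac{1164920}{3}} = \frac{2 i \sqrt{873690}}{3}$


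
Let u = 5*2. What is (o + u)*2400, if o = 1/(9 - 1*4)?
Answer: 24480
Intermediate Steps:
o = ⅕ (o = 1/(9 - 4) = 1/5 = ⅕ ≈ 0.20000)
u = 10
(o + u)*2400 = (⅕ + 10)*2400 = (51/5)*2400 = 24480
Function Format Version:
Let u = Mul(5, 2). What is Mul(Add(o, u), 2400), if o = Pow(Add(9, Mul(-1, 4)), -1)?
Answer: 24480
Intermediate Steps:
o = Rational(1, 5) (o = Pow(Add(9, -4), -1) = Pow(5, -1) = Rational(1, 5) ≈ 0.20000)
u = 10
Mul(Add(o, u), 2400) = Mul(Add(Rational(1, 5), 10), 2400) = Mul(Rational(51, 5), 2400) = 24480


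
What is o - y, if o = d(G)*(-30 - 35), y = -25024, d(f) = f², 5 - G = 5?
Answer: 25024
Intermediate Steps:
G = 0 (G = 5 - 1*5 = 5 - 5 = 0)
o = 0 (o = 0²*(-30 - 35) = 0*(-65) = 0)
o - y = 0 - 1*(-25024) = 0 + 25024 = 25024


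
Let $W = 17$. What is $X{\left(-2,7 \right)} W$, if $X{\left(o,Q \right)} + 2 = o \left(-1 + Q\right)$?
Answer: $-238$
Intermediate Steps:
$X{\left(o,Q \right)} = -2 + o \left(-1 + Q\right)$
$X{\left(-2,7 \right)} W = \left(-2 - -2 + 7 \left(-2\right)\right) 17 = \left(-2 + 2 - 14\right) 17 = \left(-14\right) 17 = -238$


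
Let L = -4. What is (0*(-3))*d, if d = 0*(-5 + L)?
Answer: 0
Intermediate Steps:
d = 0 (d = 0*(-5 - 4) = 0*(-9) = 0)
(0*(-3))*d = (0*(-3))*0 = 0*0 = 0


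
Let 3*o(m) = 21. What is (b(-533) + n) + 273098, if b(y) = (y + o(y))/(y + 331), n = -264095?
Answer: 909566/101 ≈ 9005.6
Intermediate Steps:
o(m) = 7 (o(m) = (⅓)*21 = 7)
b(y) = (7 + y)/(331 + y) (b(y) = (y + 7)/(y + 331) = (7 + y)/(331 + y))
(b(-533) + n) + 273098 = ((7 - 533)/(331 - 533) - 264095) + 273098 = (-526/(-202) - 264095) + 273098 = (-1/202*(-526) - 264095) + 273098 = (263/101 - 264095) + 273098 = -26673332/101 + 273098 = 909566/101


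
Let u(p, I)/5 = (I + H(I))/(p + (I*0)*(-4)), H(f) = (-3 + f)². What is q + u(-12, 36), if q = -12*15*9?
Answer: -8355/4 ≈ -2088.8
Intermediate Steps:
q = -1620 (q = -180*9 = -1620)
u(p, I) = 5*(I + (-3 + I)²)/p (u(p, I) = 5*((I + (-3 + I)²)/(p + (I*0)*(-4))) = 5*((I + (-3 + I)²)/(p + 0*(-4))) = 5*((I + (-3 + I)²)/(p + 0)) = 5*((I + (-3 + I)²)/p) = 5*(I + (-3 + I)²)/p)
q + u(-12, 36) = -1620 + 5*(36 + (-3 + 36)²)/(-12) = -1620 + 5*(-1/12)*(36 + 33²) = -1620 + 5*(-1/12)*(36 + 1089) = -1620 + 5*(-1/12)*1125 = -1620 - 1875/4 = -8355/4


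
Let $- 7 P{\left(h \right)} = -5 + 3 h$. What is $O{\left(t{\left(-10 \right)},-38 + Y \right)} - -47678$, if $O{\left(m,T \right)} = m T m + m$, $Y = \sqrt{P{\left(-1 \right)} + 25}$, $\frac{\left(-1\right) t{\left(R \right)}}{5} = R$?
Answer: $-47272 + \frac{2500 \sqrt{1281}}{7} \approx -34490.0$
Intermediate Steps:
$t{\left(R \right)} = - 5 R$
$P{\left(h \right)} = \frac{5}{7} - \frac{3 h}{7}$ ($P{\left(h \right)} = - \frac{-5 + 3 h}{7} = \frac{5}{7} - \frac{3 h}{7}$)
$Y = \frac{\sqrt{1281}}{7}$ ($Y = \sqrt{\left(\frac{5}{7} - - \frac{3}{7}\right) + 25} = \sqrt{\left(\frac{5}{7} + \frac{3}{7}\right) + 25} = \sqrt{\frac{8}{7} + 25} = \sqrt{\frac{183}{7}} = \frac{\sqrt{1281}}{7} \approx 5.113$)
$O{\left(m,T \right)} = m + T m^{2}$ ($O{\left(m,T \right)} = T m m + m = T m^{2} + m = m + T m^{2}$)
$O{\left(t{\left(-10 \right)},-38 + Y \right)} - -47678 = \left(-5\right) \left(-10\right) \left(1 + \left(-38 + \frac{\sqrt{1281}}{7}\right) \left(\left(-5\right) \left(-10\right)\right)\right) - -47678 = 50 \left(1 + \left(-38 + \frac{\sqrt{1281}}{7}\right) 50\right) + 47678 = 50 \left(1 - \left(1900 - \frac{50 \sqrt{1281}}{7}\right)\right) + 47678 = 50 \left(-1899 + \frac{50 \sqrt{1281}}{7}\right) + 47678 = \left(-94950 + \frac{2500 \sqrt{1281}}{7}\right) + 47678 = -47272 + \frac{2500 \sqrt{1281}}{7}$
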